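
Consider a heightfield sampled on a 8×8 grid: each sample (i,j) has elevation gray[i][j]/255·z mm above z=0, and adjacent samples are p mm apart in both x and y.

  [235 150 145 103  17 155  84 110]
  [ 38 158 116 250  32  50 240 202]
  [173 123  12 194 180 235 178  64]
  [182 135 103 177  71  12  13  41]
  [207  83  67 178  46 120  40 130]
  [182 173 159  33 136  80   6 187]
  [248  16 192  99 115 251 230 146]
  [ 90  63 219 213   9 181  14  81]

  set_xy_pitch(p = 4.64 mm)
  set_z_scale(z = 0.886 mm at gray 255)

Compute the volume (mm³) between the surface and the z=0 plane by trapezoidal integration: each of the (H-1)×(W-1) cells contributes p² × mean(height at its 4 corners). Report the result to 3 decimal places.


height_mm = gray/255 × 0.886; cell vol = 4.64² × mean(4 corners)
unit = 4.64² × 0.886 / (4×255) = 0.0187012 mm³ per gray-sum
row 0: Σ corner-gray over 7 cells = 3585  → 67.0438
row 1: Σ corner-gray over 7 cells = 4013  → 75.0479
row 2: Σ corner-gray over 7 cells = 3326  → 62.2002
row 3: Σ corner-gray over 7 cells = 2650  → 49.5582
row 4: Σ corner-gray over 7 cells = 2948  → 55.1311
row 5: Σ corner-gray over 7 cells = 3743  → 69.9986
row 6: Σ corner-gray over 7 cells = 3769  → 70.4848
Σ rows: total corner-gray = 24034  → 449.4647 mm³

449.465


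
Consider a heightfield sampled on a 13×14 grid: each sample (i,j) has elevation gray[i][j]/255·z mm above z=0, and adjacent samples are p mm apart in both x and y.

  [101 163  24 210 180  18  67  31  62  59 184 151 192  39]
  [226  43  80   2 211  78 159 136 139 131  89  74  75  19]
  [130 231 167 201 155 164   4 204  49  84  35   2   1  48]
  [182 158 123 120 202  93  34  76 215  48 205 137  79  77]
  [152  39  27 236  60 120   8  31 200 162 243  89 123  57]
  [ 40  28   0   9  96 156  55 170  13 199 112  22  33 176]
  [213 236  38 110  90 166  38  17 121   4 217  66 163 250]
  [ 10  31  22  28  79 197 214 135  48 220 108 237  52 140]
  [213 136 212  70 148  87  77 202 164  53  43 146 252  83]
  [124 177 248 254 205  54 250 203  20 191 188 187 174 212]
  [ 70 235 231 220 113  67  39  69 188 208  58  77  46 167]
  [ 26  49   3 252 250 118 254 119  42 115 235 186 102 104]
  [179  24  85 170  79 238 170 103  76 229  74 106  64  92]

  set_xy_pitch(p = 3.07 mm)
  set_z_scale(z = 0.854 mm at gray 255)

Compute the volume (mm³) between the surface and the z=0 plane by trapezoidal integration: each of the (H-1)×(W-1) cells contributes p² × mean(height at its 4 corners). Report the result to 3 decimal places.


height_mm = gray/255 × 0.854; cell vol = 3.07² × mean(4 corners)
unit = 3.07² × 0.854 / (4×255) = 0.00789104 mm³ per gray-sum
row 0: Σ corner-gray over 13 cells = 5501  → 43.4086
row 1: Σ corner-gray over 13 cells = 5451  → 43.0141
row 2: Σ corner-gray over 13 cells = 6011  → 47.4331
row 3: Σ corner-gray over 13 cells = 6124  → 48.3248
row 4: Σ corner-gray over 13 cells = 4887  → 38.5635
row 5: Σ corner-gray over 13 cells = 4997  → 39.4315
row 6: Σ corner-gray over 13 cells = 5887  → 46.4546
row 7: Σ corner-gray over 13 cells = 6368  → 50.2502
row 8: Σ corner-gray over 13 cells = 8114  → 64.0279
row 9: Σ corner-gray over 13 cells = 7977  → 62.9469
row 10: Σ corner-gray over 13 cells = 6919  → 54.5981
row 11: Σ corner-gray over 13 cells = 6687  → 52.7674
Σ rows: total corner-gray = 74923  → 591.2207 mm³

591.221


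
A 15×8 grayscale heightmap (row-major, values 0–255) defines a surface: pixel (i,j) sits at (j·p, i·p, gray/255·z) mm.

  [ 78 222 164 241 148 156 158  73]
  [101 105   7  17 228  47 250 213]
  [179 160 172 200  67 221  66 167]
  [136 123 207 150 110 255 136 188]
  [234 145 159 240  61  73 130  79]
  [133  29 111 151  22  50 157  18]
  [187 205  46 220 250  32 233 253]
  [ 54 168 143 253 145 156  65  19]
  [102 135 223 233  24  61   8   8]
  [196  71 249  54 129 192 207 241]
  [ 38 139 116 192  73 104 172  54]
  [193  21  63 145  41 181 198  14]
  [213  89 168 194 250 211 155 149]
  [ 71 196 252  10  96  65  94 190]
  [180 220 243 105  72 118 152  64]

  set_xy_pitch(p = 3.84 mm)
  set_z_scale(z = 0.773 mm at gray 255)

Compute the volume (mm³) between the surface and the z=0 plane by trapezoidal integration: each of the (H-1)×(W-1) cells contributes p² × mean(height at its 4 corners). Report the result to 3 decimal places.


height_mm = gray/255 × 0.773; cell vol = 3.84² × mean(4 corners)
unit = 3.84² × 0.773 / (4×255) = 0.0111749 mm³ per gray-sum
row 0: Σ corner-gray over 7 cells = 3951  → 44.1518
row 1: Σ corner-gray over 7 cells = 3740  → 41.7939
row 2: Σ corner-gray over 7 cells = 4404  → 49.2140
row 3: Σ corner-gray over 7 cells = 4215  → 47.1020
row 4: Σ corner-gray over 7 cells = 3120  → 34.8655
row 5: Σ corner-gray over 7 cells = 3603  → 40.2630
row 6: Σ corner-gray over 7 cells = 4345  → 48.5547
row 7: Σ corner-gray over 7 cells = 3411  → 38.1174
row 8: Σ corner-gray over 7 cells = 3719  → 41.5593
row 9: Σ corner-gray over 7 cells = 3925  → 43.8613
row 10: Σ corner-gray over 7 cells = 3189  → 35.6366
row 11: Σ corner-gray over 7 cells = 4001  → 44.7106
row 12: Σ corner-gray over 7 cells = 4183  → 46.7444
row 13: Σ corner-gray over 7 cells = 3751  → 41.9169
Σ rows: total corner-gray = 53557  → 598.4915 mm³

598.492


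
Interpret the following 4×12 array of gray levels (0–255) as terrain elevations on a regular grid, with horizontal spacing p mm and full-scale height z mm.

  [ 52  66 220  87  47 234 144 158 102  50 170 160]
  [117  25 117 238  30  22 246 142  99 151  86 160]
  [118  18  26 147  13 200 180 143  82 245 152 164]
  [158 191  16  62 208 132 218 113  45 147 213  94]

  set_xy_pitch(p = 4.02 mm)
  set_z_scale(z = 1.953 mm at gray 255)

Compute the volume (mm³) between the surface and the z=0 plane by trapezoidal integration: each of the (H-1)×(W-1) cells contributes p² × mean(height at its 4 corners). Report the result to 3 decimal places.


503.619

height_mm = gray/255 × 1.953; cell vol = 4.02² × mean(4 corners)
unit = 4.02² × 1.953 / (4×255) = 0.0309424 mm³ per gray-sum
row 0: Σ corner-gray over 11 cells = 5357  → 165.7585
row 1: Σ corner-gray over 11 cells = 5283  → 163.4688
row 2: Σ corner-gray over 11 cells = 5636  → 174.3914
Σ rows: total corner-gray = 16276  → 503.6187 mm³


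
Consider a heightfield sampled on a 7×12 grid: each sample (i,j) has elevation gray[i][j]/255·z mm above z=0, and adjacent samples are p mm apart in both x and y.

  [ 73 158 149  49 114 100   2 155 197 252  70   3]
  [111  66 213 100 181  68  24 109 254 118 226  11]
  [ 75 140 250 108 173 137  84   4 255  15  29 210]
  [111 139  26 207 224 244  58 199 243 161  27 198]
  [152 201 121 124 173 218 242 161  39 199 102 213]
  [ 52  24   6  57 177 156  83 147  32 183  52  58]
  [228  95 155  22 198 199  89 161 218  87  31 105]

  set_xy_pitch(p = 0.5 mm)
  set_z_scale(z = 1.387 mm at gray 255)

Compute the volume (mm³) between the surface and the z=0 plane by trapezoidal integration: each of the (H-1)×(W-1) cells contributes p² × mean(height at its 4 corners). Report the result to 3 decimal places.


height_mm = gray/255 × 1.387; cell vol = 0.5² × mean(4 corners)
unit = 0.5² × 1.387 / (4×255) = 0.000339951 mm³ per gray-sum
row 0: Σ corner-gray over 11 cells = 5408  → 1.8385
row 1: Σ corner-gray over 11 cells = 5515  → 1.8748
row 2: Σ corner-gray over 11 cells = 6040  → 2.0533
row 3: Σ corner-gray over 11 cells = 6890  → 2.3423
row 4: Σ corner-gray over 11 cells = 5469  → 1.8592
row 5: Σ corner-gray over 11 cells = 4787  → 1.6273
Σ rows: total corner-gray = 34109  → 11.5954 mm³

11.595


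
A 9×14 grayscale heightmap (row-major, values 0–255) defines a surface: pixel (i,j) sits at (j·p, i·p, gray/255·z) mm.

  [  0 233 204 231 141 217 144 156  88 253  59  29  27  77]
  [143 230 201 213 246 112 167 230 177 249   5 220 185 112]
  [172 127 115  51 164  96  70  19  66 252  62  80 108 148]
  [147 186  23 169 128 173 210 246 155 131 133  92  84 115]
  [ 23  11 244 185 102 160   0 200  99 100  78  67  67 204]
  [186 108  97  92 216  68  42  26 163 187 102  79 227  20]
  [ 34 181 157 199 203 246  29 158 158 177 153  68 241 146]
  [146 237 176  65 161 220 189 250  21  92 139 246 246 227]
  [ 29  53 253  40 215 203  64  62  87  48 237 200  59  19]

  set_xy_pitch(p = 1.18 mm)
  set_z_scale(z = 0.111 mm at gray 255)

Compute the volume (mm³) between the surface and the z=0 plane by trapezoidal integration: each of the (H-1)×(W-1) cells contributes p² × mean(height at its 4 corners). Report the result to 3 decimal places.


height_mm = gray/255 × 0.111; cell vol = 1.18² × mean(4 corners)
unit = 1.18² × 0.111 / (4×255) = 0.000151526 mm³ per gray-sum
row 0: Σ corner-gray over 13 cells = 8366  → 1.2677
row 1: Σ corner-gray over 13 cells = 7465  → 1.1311
row 2: Σ corner-gray over 13 cells = 6462  → 0.9792
row 3: Σ corner-gray over 13 cells = 6575  → 0.9963
row 4: Σ corner-gray over 13 cells = 5873  → 0.8899
row 5: Σ corner-gray over 13 cells = 7140  → 1.0819
row 6: Σ corner-gray over 13 cells = 8577  → 1.2996
row 7: Σ corner-gray over 13 cells = 7547  → 1.1436
Σ rows: total corner-gray = 58005  → 8.7893 mm³

8.789


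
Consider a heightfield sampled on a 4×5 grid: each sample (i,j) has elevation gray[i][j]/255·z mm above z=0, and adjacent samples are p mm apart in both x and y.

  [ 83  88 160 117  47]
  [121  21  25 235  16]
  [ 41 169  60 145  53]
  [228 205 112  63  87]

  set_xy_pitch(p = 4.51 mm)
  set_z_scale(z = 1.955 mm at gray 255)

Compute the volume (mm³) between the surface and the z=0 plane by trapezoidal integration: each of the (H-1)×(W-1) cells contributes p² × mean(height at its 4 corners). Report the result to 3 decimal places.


195.589

height_mm = gray/255 × 1.955; cell vol = 4.51² × mean(4 corners)
unit = 4.51² × 1.955 / (4×255) = 0.0389852 mm³ per gray-sum
row 0: Σ corner-gray over 4 cells = 1559  → 60.7779
row 1: Σ corner-gray over 4 cells = 1541  → 60.0762
row 2: Σ corner-gray over 4 cells = 1917  → 74.7346
Σ rows: total corner-gray = 5017  → 195.5887 mm³


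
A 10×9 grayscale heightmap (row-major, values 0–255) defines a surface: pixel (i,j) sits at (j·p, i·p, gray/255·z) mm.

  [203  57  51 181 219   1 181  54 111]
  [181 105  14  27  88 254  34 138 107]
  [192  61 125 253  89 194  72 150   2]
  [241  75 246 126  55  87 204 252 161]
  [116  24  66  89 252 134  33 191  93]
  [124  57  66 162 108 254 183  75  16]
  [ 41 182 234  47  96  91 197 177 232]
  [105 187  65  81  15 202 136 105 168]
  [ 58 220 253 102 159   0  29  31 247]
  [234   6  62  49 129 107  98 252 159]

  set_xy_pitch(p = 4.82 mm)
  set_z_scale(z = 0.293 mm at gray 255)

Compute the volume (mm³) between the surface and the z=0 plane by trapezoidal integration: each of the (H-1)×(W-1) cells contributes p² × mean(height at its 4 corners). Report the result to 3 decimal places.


237.427

height_mm = gray/255 × 0.293; cell vol = 4.82² × mean(4 corners)
unit = 4.82² × 0.293 / (4×255) = 0.00667362 mm³ per gray-sum
row 0: Σ corner-gray over 8 cells = 3410  → 22.7570
row 1: Σ corner-gray over 8 cells = 3690  → 24.6257
row 2: Σ corner-gray over 8 cells = 4574  → 30.5251
row 3: Σ corner-gray over 8 cells = 4279  → 28.5564
row 4: Σ corner-gray over 8 cells = 3737  → 24.9393
row 5: Σ corner-gray over 8 cells = 4271  → 28.5030
row 6: Σ corner-gray over 8 cells = 4176  → 27.8690
row 7: Σ corner-gray over 8 cells = 3748  → 25.0127
row 8: Σ corner-gray over 8 cells = 3692  → 24.6390
Σ rows: total corner-gray = 35577  → 237.4274 mm³


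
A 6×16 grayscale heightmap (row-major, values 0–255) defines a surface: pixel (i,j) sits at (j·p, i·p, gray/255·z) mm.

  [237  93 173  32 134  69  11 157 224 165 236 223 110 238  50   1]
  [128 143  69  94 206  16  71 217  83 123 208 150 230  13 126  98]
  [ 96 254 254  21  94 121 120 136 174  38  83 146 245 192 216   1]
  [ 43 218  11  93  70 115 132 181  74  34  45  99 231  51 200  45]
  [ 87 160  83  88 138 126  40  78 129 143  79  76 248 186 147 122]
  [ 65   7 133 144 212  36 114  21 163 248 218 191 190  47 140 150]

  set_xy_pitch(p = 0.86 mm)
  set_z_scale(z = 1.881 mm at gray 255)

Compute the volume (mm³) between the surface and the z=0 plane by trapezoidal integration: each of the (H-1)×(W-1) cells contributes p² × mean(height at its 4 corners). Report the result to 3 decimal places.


51.451

height_mm = gray/255 × 1.881; cell vol = 0.86² × mean(4 corners)
unit = 0.86² × 1.881 / (4×255) = 0.00136391 mm³ per gray-sum
row 0: Σ corner-gray over 15 cells = 7792  → 10.6276
row 1: Σ corner-gray over 15 cells = 8009  → 10.9236
row 2: Σ corner-gray over 15 cells = 7481  → 10.2034
row 3: Σ corner-gray over 15 cells = 6847  → 9.3387
row 4: Σ corner-gray over 15 cells = 7594  → 10.3575
Σ rows: total corner-gray = 37723  → 51.4508 mm³


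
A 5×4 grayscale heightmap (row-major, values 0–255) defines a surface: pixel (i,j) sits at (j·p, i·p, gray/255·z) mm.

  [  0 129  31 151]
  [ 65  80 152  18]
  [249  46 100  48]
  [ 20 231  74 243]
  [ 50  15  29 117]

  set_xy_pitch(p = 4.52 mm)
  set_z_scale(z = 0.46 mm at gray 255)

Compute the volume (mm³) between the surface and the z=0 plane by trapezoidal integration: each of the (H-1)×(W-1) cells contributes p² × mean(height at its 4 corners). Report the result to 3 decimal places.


43.710

height_mm = gray/255 × 0.46; cell vol = 4.52² × mean(4 corners)
unit = 4.52² × 0.46 / (4×255) = 0.00921371 mm³ per gray-sum
row 0: Σ corner-gray over 3 cells = 1018  → 9.3796
row 1: Σ corner-gray over 3 cells = 1136  → 10.4668
row 2: Σ corner-gray over 3 cells = 1462  → 13.4704
row 3: Σ corner-gray over 3 cells = 1128  → 10.3931
Σ rows: total corner-gray = 4744  → 43.7098 mm³


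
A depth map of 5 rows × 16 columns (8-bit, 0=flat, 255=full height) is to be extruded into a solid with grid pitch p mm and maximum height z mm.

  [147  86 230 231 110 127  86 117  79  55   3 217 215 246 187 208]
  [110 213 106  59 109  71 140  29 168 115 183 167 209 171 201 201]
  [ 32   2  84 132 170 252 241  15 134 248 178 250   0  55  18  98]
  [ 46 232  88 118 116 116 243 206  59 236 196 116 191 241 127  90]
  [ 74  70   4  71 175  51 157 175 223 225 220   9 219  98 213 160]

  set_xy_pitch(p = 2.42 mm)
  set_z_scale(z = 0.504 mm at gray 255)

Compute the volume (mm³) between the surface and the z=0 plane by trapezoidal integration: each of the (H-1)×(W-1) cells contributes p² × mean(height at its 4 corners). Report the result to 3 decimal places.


height_mm = gray/255 × 0.504; cell vol = 2.42² × mean(4 corners)
unit = 2.42² × 0.504 / (4×255) = 0.00289375 mm³ per gray-sum
row 0: Σ corner-gray over 15 cells = 8526  → 24.6721
row 1: Σ corner-gray over 15 cells = 7881  → 22.8056
row 2: Σ corner-gray over 15 cells = 8394  → 24.2901
row 3: Σ corner-gray over 15 cells = 8760  → 25.3493
Σ rows: total corner-gray = 33561  → 97.1172 mm³

97.117


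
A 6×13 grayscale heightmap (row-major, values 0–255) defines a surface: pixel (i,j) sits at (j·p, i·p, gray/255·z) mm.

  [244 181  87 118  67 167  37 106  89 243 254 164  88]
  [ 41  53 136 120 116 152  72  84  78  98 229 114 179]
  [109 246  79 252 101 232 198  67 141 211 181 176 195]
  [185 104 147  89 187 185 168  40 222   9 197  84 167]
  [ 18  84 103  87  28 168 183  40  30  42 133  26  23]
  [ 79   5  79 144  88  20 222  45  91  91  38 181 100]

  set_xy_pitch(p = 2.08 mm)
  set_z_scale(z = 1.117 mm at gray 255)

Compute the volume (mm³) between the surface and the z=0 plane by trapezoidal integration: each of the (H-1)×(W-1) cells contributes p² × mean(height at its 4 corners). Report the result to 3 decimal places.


139.041

height_mm = gray/255 × 1.117; cell vol = 2.08² × mean(4 corners)
unit = 2.08² × 1.117 / (4×255) = 0.00473783 mm³ per gray-sum
row 0: Σ corner-gray over 12 cells = 6082  → 28.8155
row 1: Σ corner-gray over 12 cells = 6796  → 32.1983
row 2: Σ corner-gray over 12 cells = 7288  → 34.5293
row 3: Σ corner-gray over 12 cells = 5105  → 24.1866
row 4: Σ corner-gray over 12 cells = 4076  → 19.3114
Σ rows: total corner-gray = 29347  → 139.0412 mm³


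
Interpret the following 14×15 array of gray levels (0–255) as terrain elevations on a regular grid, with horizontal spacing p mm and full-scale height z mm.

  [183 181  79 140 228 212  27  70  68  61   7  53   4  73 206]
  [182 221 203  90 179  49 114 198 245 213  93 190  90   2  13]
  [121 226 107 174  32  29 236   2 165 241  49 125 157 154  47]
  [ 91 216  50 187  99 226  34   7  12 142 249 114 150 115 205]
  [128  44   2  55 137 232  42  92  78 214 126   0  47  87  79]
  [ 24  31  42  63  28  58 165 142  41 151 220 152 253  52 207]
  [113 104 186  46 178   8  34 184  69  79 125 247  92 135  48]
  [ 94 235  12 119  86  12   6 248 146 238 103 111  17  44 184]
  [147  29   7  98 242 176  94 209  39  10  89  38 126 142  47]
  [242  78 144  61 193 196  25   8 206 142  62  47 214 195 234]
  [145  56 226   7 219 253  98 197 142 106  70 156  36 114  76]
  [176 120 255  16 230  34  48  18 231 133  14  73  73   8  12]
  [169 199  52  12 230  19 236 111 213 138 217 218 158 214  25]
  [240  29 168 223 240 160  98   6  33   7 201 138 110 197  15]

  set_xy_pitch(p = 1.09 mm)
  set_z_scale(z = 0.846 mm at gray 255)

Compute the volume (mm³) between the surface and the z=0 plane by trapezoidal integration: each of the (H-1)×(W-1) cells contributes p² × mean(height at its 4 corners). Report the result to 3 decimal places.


84.333

height_mm = gray/255 × 0.846; cell vol = 1.09² × mean(4 corners)
unit = 1.09² × 0.846 / (4×255) = 0.000985424 mm³ per gray-sum
row 0: Σ corner-gray over 14 cells = 6764  → 6.6654
row 1: Σ corner-gray over 14 cells = 7531  → 7.4212
row 2: Σ corner-gray over 14 cells = 7060  → 6.9571
row 3: Σ corner-gray over 14 cells = 6017  → 5.9293
row 4: Σ corner-gray over 14 cells = 5546  → 5.4652
row 5: Σ corner-gray over 14 cells = 6162  → 6.0722
row 6: Σ corner-gray over 14 cells = 6167  → 6.0771
row 7: Σ corner-gray over 14 cells = 5824  → 5.7391
row 8: Σ corner-gray over 14 cells = 6410  → 6.3166
row 9: Σ corner-gray over 14 cells = 7199  → 7.0941
row 10: Σ corner-gray over 14 cells = 6275  → 6.1835
row 11: Σ corner-gray over 14 cells = 6922  → 6.8211
row 12: Σ corner-gray over 14 cells = 7703  → 7.5907
Σ rows: total corner-gray = 85580  → 84.3326 mm³


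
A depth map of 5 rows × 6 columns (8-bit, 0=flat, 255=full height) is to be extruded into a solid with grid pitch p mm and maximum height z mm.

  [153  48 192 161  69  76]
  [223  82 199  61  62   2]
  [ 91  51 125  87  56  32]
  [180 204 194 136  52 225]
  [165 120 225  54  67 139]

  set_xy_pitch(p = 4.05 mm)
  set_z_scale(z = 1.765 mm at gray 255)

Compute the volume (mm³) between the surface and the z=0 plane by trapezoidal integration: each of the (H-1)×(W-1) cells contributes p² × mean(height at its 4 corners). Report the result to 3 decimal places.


259.617

height_mm = gray/255 × 1.765; cell vol = 4.05² × mean(4 corners)
unit = 4.05² × 1.765 / (4×255) = 0.0283828 mm³ per gray-sum
row 0: Σ corner-gray over 5 cells = 2202  → 62.4988
row 1: Σ corner-gray over 5 cells = 1794  → 50.9187
row 2: Σ corner-gray over 5 cells = 2338  → 66.3589
row 3: Σ corner-gray over 5 cells = 2813  → 79.8407
Σ rows: total corner-gray = 9147  → 259.6171 mm³


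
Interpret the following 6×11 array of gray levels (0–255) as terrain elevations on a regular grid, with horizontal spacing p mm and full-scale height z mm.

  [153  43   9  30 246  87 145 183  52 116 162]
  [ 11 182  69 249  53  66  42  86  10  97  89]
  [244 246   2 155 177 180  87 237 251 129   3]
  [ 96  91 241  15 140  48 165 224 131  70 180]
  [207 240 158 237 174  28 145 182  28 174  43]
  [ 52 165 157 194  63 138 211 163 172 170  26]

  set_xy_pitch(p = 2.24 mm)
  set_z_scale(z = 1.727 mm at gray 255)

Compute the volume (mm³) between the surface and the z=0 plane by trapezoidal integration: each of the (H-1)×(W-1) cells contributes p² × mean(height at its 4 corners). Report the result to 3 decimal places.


height_mm = gray/255 × 1.727; cell vol = 2.24² × mean(4 corners)
unit = 2.24² × 1.727 / (4×255) = 0.00849549 mm³ per gray-sum
row 0: Σ corner-gray over 10 cells = 3945  → 33.5147
row 1: Σ corner-gray over 10 cells = 4983  → 42.3330
row 2: Σ corner-gray over 10 cells = 5701  → 48.4328
row 3: Σ corner-gray over 10 cells = 5508  → 46.7931
row 4: Σ corner-gray over 10 cells = 5926  → 50.3442
Σ rows: total corner-gray = 26063  → 221.4178 mm³

221.418


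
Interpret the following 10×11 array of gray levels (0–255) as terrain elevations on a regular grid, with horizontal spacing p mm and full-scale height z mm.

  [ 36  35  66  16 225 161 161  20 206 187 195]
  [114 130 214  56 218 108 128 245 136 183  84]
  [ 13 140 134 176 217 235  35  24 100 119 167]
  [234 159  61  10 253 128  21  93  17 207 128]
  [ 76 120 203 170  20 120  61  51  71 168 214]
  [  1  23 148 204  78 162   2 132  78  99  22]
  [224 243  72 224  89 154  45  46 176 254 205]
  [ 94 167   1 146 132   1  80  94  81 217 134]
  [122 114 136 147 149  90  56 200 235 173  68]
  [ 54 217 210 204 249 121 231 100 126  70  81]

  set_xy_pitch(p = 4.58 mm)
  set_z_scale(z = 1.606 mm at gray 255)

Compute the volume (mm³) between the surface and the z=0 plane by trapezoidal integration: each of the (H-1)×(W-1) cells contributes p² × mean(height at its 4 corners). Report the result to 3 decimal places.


1495.884

height_mm = gray/255 × 1.606; cell vol = 4.58² × mean(4 corners)
unit = 4.58² × 1.606 / (4×255) = 0.0330275 mm³ per gray-sum
row 0: Σ corner-gray over 10 cells = 5419  → 178.9763
row 1: Σ corner-gray over 10 cells = 5574  → 184.0955
row 2: Σ corner-gray over 10 cells = 4800  → 158.5322
row 3: Σ corner-gray over 10 cells = 4518  → 149.2185
row 4: Σ corner-gray over 10 cells = 4133  → 136.5029
row 5: Σ corner-gray over 10 cells = 4910  → 162.1653
row 6: Σ corner-gray over 10 cells = 5101  → 168.4735
row 7: Σ corner-gray over 10 cells = 4856  → 160.3818
row 8: Σ corner-gray over 10 cells = 5981  → 197.5378
Σ rows: total corner-gray = 45292  → 1495.8837 mm³


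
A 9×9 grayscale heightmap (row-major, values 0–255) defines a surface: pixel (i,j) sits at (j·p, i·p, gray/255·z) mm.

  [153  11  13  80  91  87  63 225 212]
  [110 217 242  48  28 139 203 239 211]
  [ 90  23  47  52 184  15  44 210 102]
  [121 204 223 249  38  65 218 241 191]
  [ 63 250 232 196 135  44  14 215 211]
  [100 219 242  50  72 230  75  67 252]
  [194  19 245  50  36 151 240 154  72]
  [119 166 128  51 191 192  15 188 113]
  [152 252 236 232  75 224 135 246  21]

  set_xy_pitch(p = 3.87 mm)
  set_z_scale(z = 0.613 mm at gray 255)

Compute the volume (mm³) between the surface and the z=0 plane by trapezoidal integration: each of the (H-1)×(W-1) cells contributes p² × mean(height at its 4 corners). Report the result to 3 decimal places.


320.069

height_mm = gray/255 × 0.613; cell vol = 3.87² × mean(4 corners)
unit = 3.87² × 0.613 / (4×255) = 0.00900082 mm³ per gray-sum
row 0: Σ corner-gray over 8 cells = 4058  → 36.5253
row 1: Σ corner-gray over 8 cells = 3895  → 35.0582
row 2: Σ corner-gray over 8 cells = 4130  → 37.1734
row 3: Σ corner-gray over 8 cells = 5234  → 47.1103
row 4: Σ corner-gray over 8 cells = 4708  → 42.3759
row 5: Σ corner-gray over 8 cells = 4318  → 38.8656
row 6: Σ corner-gray over 8 cells = 4150  → 37.3534
row 7: Σ corner-gray over 8 cells = 5067  → 45.6072
Σ rows: total corner-gray = 35560  → 320.0693 mm³


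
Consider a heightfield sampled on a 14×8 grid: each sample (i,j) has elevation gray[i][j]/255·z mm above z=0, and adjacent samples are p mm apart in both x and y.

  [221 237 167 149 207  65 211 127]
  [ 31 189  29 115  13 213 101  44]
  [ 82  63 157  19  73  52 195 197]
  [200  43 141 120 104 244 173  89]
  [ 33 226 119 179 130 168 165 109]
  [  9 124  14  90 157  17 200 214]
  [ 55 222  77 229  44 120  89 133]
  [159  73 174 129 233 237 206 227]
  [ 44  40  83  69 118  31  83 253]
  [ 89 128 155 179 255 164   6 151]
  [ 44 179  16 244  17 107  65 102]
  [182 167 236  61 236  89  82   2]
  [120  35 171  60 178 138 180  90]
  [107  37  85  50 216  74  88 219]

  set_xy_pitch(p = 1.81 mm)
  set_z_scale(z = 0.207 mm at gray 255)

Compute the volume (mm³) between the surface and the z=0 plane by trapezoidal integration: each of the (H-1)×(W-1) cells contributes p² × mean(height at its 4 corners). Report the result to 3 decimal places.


30.129

height_mm = gray/255 × 0.207; cell vol = 1.81² × mean(4 corners)
unit = 1.81² × 0.207 / (4×255) = 0.000664856 mm³ per gray-sum
row 0: Σ corner-gray over 7 cells = 3815  → 2.5364
row 1: Σ corner-gray over 7 cells = 2792  → 1.8563
row 2: Σ corner-gray over 7 cells = 3336  → 2.2180
row 3: Σ corner-gray over 7 cells = 4055  → 2.6960
row 4: Σ corner-gray over 7 cells = 3543  → 2.3556
row 5: Σ corner-gray over 7 cells = 3177  → 2.1122
row 6: Σ corner-gray over 7 cells = 4240  → 2.8190
row 7: Σ corner-gray over 7 cells = 3635  → 2.4168
row 8: Σ corner-gray over 7 cells = 3159  → 2.1003
row 9: Σ corner-gray over 7 cells = 3416  → 2.2711
row 10: Σ corner-gray over 7 cells = 3328  → 2.2126
row 11: Σ corner-gray over 7 cells = 3660  → 2.4334
row 12: Σ corner-gray over 7 cells = 3160  → 2.1009
Σ rows: total corner-gray = 45316  → 30.1286 mm³


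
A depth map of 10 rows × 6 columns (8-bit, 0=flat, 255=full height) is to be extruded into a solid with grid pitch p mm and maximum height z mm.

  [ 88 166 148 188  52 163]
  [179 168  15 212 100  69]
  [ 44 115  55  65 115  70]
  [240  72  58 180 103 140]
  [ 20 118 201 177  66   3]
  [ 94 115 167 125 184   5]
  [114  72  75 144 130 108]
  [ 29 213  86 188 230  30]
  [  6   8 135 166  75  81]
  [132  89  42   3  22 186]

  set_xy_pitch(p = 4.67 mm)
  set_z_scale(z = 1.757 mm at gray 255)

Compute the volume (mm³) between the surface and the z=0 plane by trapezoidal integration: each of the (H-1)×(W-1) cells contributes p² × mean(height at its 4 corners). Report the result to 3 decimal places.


height_mm = gray/255 × 1.757; cell vol = 4.67² × mean(4 corners)
unit = 4.67² × 1.757 / (4×255) = 0.0375669 mm³ per gray-sum
row 0: Σ corner-gray over 5 cells = 2597  → 97.5612
row 1: Σ corner-gray over 5 cells = 2052  → 77.0873
row 2: Σ corner-gray over 5 cells = 2020  → 75.8851
row 3: Σ corner-gray over 5 cells = 2353  → 88.3949
row 4: Σ corner-gray over 5 cells = 2428  → 91.2124
row 5: Σ corner-gray over 5 cells = 2345  → 88.0944
row 6: Σ corner-gray over 5 cells = 2557  → 96.0586
row 7: Σ corner-gray over 5 cells = 2348  → 88.2071
row 8: Σ corner-gray over 5 cells = 1485  → 55.7868
Σ rows: total corner-gray = 20185  → 758.2879 mm³

758.288


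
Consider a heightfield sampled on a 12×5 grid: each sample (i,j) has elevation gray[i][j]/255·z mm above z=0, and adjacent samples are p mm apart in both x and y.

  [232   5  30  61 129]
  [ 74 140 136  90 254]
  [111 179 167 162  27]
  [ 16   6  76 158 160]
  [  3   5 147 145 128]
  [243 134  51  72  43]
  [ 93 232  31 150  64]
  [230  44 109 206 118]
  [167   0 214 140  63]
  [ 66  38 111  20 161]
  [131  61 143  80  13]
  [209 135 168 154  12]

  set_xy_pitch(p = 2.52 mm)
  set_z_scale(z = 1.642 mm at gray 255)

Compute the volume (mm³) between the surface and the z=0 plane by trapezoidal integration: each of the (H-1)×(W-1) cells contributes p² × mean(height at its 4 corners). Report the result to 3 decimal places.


height_mm = gray/255 × 1.642; cell vol = 2.52² × mean(4 corners)
unit = 2.52² × 1.642 / (4×255) = 0.0102229 mm³ per gray-sum
row 0: Σ corner-gray over 4 cells = 1613  → 16.4895
row 1: Σ corner-gray over 4 cells = 2214  → 22.6335
row 2: Σ corner-gray over 4 cells = 1810  → 18.5034
row 3: Σ corner-gray over 4 cells = 1381  → 14.1178
row 4: Σ corner-gray over 4 cells = 1525  → 15.5899
row 5: Σ corner-gray over 4 cells = 1783  → 18.2274
row 6: Σ corner-gray over 4 cells = 2049  → 20.9467
row 7: Σ corner-gray over 4 cells = 2004  → 20.4867
row 8: Σ corner-gray over 4 cells = 1503  → 15.3650
row 9: Σ corner-gray over 4 cells = 1277  → 13.0546
row 10: Σ corner-gray over 4 cells = 1847  → 18.8817
Σ rows: total corner-gray = 19006  → 194.2964 mm³

194.296


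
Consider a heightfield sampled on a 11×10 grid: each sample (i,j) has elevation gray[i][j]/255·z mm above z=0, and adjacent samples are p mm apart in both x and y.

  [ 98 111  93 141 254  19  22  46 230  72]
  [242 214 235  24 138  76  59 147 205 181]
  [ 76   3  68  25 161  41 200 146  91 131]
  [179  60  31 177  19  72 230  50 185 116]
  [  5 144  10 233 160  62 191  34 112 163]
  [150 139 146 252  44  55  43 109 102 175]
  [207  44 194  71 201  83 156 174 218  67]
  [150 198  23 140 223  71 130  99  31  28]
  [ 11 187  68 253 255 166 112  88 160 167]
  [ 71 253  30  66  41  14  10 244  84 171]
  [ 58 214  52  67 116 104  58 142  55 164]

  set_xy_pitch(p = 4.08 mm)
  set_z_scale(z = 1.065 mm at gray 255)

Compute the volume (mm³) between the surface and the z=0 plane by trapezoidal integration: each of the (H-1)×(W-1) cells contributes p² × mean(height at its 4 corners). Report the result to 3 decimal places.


742.855

height_mm = gray/255 × 1.065; cell vol = 4.08² × mean(4 corners)
unit = 4.08² × 1.065 / (4×255) = 0.0173808 mm³ per gray-sum
row 0: Σ corner-gray over 9 cells = 4621  → 80.3167
row 1: Σ corner-gray over 9 cells = 4296  → 74.6679
row 2: Σ corner-gray over 9 cells = 3620  → 62.9185
row 3: Σ corner-gray over 9 cells = 4003  → 69.5753
row 4: Σ corner-gray over 9 cells = 4165  → 72.3910
row 5: Σ corner-gray over 9 cells = 4661  → 81.0119
row 6: Σ corner-gray over 9 cells = 4564  → 79.3260
row 7: Σ corner-gray over 9 cells = 4764  → 82.8021
row 8: Σ corner-gray over 9 cells = 4482  → 77.9007
row 9: Σ corner-gray over 9 cells = 3564  → 61.9452
Σ rows: total corner-gray = 42740  → 742.8554 mm³


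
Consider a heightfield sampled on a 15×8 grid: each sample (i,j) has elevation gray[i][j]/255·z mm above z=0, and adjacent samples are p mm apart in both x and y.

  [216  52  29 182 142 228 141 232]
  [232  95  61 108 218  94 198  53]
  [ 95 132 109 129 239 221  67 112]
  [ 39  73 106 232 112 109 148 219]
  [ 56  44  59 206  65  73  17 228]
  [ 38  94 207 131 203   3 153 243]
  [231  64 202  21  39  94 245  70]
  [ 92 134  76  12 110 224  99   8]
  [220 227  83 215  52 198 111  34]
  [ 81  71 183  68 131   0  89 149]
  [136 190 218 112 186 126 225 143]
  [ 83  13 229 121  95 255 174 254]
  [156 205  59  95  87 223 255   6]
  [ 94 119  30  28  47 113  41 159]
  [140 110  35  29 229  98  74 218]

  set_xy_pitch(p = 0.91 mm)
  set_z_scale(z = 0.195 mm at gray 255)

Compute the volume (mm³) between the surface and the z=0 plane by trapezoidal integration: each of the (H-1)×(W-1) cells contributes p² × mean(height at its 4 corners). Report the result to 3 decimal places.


height_mm = gray/255 × 0.195; cell vol = 0.91² × mean(4 corners)
unit = 0.91² × 0.195 / (4×255) = 0.000158313 mm³ per gray-sum
row 0: Σ corner-gray over 7 cells = 3829  → 0.6062
row 1: Σ corner-gray over 7 cells = 3834  → 0.6070
row 2: Σ corner-gray over 7 cells = 3819  → 0.6046
row 3: Σ corner-gray over 7 cells = 3030  → 0.4797
row 4: Σ corner-gray over 7 cells = 3075  → 0.4868
row 5: Σ corner-gray over 7 cells = 3494  → 0.5531
row 6: Σ corner-gray over 7 cells = 3041  → 0.4814
row 7: Σ corner-gray over 7 cells = 3436  → 0.5440
row 8: Σ corner-gray over 7 cells = 3340  → 0.5288
row 9: Σ corner-gray over 7 cells = 3707  → 0.5869
row 10: Σ corner-gray over 7 cells = 4504  → 0.7130
row 11: Σ corner-gray over 7 cells = 4121  → 0.6524
row 12: Σ corner-gray over 7 cells = 3019  → 0.4779
row 13: Σ corner-gray over 7 cells = 2517  → 0.3985
Σ rows: total corner-gray = 48766  → 7.7203 mm³

7.720


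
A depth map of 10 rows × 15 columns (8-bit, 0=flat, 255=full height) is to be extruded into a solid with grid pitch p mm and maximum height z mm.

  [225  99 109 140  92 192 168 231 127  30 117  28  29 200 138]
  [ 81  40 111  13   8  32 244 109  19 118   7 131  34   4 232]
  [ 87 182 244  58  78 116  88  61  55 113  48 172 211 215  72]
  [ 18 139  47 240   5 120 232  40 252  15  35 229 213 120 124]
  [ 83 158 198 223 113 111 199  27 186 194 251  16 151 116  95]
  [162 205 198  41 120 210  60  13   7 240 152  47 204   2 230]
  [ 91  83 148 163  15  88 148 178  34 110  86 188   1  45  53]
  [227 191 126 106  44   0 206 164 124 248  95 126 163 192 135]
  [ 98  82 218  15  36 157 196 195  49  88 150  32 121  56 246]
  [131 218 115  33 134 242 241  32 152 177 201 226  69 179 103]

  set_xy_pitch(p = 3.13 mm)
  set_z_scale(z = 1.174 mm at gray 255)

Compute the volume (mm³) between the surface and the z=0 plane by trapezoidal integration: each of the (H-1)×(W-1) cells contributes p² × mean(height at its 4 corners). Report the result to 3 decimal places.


679.438

height_mm = gray/255 × 1.174; cell vol = 3.13² × mean(4 corners)
unit = 3.13² × 1.174 / (4×255) = 0.011276 mm³ per gray-sum
row 0: Σ corner-gray over 14 cells = 5540  → 62.4693
row 1: Σ corner-gray over 14 cells = 5494  → 61.9506
row 2: Σ corner-gray over 14 cells = 6957  → 78.4474
row 3: Σ corner-gray over 14 cells = 7580  → 85.4724
row 4: Σ corner-gray over 14 cells = 7454  → 84.0516
row 5: Σ corner-gray over 14 cells = 6108  → 68.8741
row 6: Σ corner-gray over 14 cells = 6650  → 74.9857
row 7: Σ corner-gray over 14 cells = 7066  → 79.6765
row 8: Σ corner-gray over 14 cells = 7406  → 83.5104
Σ rows: total corner-gray = 60255  → 679.4378 mm³


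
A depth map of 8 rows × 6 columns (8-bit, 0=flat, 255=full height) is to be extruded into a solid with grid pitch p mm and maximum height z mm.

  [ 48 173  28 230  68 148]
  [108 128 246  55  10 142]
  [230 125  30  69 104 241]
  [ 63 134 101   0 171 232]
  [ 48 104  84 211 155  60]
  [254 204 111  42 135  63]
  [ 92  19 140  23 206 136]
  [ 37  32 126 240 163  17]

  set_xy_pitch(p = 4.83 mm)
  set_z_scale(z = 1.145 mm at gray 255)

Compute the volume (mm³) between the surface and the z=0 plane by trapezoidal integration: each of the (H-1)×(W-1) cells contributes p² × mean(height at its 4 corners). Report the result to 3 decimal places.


height_mm = gray/255 × 1.145; cell vol = 4.83² × mean(4 corners)
unit = 4.83² × 1.145 / (4×255) = 0.0261878 mm³ per gray-sum
row 0: Σ corner-gray over 5 cells = 2322  → 60.8082
row 1: Σ corner-gray over 5 cells = 2255  → 59.0536
row 2: Σ corner-gray over 5 cells = 2234  → 58.5036
row 3: Σ corner-gray over 5 cells = 2323  → 60.8343
row 4: Σ corner-gray over 5 cells = 2517  → 65.9148
row 5: Σ corner-gray over 5 cells = 2305  → 60.3630
row 6: Σ corner-gray over 5 cells = 2180  → 57.0895
Σ rows: total corner-gray = 16136  → 422.5669 mm³

422.567


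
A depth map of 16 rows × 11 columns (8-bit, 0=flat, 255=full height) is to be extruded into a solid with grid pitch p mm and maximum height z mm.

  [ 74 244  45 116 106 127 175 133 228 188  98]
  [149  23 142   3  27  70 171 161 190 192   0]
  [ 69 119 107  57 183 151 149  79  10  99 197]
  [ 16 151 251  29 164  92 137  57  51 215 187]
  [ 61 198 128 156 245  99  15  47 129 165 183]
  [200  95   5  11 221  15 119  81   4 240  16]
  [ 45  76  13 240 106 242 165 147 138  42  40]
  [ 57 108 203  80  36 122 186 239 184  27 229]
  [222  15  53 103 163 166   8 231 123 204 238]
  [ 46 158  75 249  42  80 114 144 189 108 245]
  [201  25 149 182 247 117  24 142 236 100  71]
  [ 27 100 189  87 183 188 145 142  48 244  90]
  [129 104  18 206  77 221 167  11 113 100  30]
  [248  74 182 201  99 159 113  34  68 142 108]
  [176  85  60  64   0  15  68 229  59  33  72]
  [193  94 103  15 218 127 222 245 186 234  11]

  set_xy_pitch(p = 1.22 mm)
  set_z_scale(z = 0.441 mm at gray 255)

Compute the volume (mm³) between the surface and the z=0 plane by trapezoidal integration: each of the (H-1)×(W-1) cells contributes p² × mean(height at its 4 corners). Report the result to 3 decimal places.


46.475

height_mm = gray/255 × 0.441; cell vol = 1.22² × mean(4 corners)
unit = 1.22² × 0.441 / (4×255) = 0.000643514 mm³ per gray-sum
row 0: Σ corner-gray over 10 cells = 5003  → 3.2195
row 1: Σ corner-gray over 10 cells = 4281  → 2.7549
row 2: Σ corner-gray over 10 cells = 4671  → 3.0059
row 3: Σ corner-gray over 10 cells = 5105  → 3.2851
row 4: Σ corner-gray over 10 cells = 4406  → 2.8353
row 5: Σ corner-gray over 10 cells = 4221  → 2.7163
row 6: Σ corner-gray over 10 cells = 5079  → 3.2684
row 7: Σ corner-gray over 10 cells = 5248  → 3.3772
row 8: Σ corner-gray over 10 cells = 5201  → 3.3469
row 9: Σ corner-gray over 10 cells = 5325  → 3.4267
row 10: Σ corner-gray over 10 cells = 5485  → 3.5297
row 11: Σ corner-gray over 10 cells = 4962  → 3.1931
row 12: Σ corner-gray over 10 cells = 4693  → 3.0200
row 13: Σ corner-gray over 10 cells = 3974  → 2.5573
row 14: Σ corner-gray over 10 cells = 4566  → 2.9383
Σ rows: total corner-gray = 72220  → 46.4746 mm³


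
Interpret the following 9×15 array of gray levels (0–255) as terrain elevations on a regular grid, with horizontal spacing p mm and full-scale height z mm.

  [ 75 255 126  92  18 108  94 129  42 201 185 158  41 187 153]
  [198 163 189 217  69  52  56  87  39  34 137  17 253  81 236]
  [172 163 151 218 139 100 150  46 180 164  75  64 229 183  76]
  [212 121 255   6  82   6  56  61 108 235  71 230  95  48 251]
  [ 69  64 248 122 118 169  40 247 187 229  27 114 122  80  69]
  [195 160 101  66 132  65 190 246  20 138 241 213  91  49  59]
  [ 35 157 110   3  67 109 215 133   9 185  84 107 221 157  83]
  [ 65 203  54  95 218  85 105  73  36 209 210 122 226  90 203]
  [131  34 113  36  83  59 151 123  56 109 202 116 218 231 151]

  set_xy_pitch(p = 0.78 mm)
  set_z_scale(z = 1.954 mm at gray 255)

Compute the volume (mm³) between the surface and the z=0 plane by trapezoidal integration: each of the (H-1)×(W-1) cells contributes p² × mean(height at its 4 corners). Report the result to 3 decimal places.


65.569

height_mm = gray/255 × 1.954; cell vol = 0.78² × mean(4 corners)
unit = 0.78² × 1.954 / (4×255) = 0.0011655 mm³ per gray-sum
row 0: Σ corner-gray over 14 cells = 6722  → 7.8345
row 1: Σ corner-gray over 14 cells = 7194  → 8.3846
row 2: Σ corner-gray over 14 cells = 7183  → 8.3718
row 3: Σ corner-gray over 14 cells = 6883  → 8.0222
row 4: Σ corner-gray over 14 cells = 7350  → 8.5665
row 5: Σ corner-gray over 14 cells = 6910  → 8.0536
row 6: Σ corner-gray over 14 cells = 6952  → 8.1026
row 7: Σ corner-gray over 14 cells = 7064  → 8.2331
Σ rows: total corner-gray = 56258  → 65.5689 mm³


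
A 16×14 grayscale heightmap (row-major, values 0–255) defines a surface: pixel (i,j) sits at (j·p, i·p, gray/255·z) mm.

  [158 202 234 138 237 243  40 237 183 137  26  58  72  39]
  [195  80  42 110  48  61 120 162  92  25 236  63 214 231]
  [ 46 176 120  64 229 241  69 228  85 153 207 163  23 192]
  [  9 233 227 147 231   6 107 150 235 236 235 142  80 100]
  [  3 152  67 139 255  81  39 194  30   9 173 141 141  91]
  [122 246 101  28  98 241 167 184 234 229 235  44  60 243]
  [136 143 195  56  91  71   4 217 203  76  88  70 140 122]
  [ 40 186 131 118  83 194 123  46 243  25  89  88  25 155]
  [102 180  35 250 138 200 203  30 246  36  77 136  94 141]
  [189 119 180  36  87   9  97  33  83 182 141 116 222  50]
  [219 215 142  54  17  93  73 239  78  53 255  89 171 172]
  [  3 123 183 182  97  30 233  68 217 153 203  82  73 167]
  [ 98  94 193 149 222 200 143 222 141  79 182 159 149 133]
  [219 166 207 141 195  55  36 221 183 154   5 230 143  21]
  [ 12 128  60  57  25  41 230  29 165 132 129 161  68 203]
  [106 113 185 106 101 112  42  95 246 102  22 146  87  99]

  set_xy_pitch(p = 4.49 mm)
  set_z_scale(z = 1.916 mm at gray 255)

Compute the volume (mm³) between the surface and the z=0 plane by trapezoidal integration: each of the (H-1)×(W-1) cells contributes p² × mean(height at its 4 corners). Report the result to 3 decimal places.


height_mm = gray/255 × 1.916; cell vol = 4.49² × mean(4 corners)
unit = 4.49² × 1.916 / (4×255) = 0.0378694 mm³ per gray-sum
row 0: Σ corner-gray over 13 cells = 6743  → 255.3531
row 1: Σ corner-gray over 13 cells = 6686  → 253.1946
row 2: Σ corner-gray over 13 cells = 7921  → 299.9632
row 3: Σ corner-gray over 13 cells = 7103  → 268.9861
row 4: Σ corner-gray over 13 cells = 7035  → 266.4110
row 5: Σ corner-gray over 13 cells = 7065  → 267.5471
row 6: Σ corner-gray over 13 cells = 5863  → 222.0281
row 7: Σ corner-gray over 13 cells = 6390  → 241.9852
row 8: Σ corner-gray over 13 cells = 6342  → 240.1675
row 9: Σ corner-gray over 13 cells = 6198  → 234.7143
row 10: Σ corner-gray over 13 cells = 6807  → 257.7768
row 11: Σ corner-gray over 13 cells = 7555  → 286.1030
row 12: Σ corner-gray over 13 cells = 7809  → 295.7219
row 13: Σ corner-gray over 13 cells = 6377  → 241.4929
row 14: Σ corner-gray over 13 cells = 5584  → 211.4625
Σ rows: total corner-gray = 101478  → 3842.9074 mm³

3842.907
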